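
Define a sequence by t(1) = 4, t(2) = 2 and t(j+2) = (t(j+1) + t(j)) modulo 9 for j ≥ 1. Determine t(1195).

Computing terms: t(1) = 4, t(2) = 2, t(3) = 6, t(4) = 8, t(5) = 5, t(6) = 4, t(7) = 0, t(8) = 4, t(9) = 4, t(10) = 8, t(11) = 3, t(12) = 2, t(13) = 5, t(14) = 7, t(15) = 3, t(16) = 1, t(17) = 4, t(18) = 5, t(19) = 0, t(20) = 5, t(21) = 5, t(22) = 1, t(23) = 6, t(24) = 7, t(25) = 4, t(26) = 2.
The sequence repeats with period 24.
So t(1195) = t(1 + ((1195-1) mod 24)) = t(19) = 0.

0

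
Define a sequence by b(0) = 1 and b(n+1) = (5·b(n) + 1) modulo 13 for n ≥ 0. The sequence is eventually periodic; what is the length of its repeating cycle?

4

Computing terms: b(0) = 1,  b(1) = 6,  b(2) = 5,  b(3) = 0,  b(4) = 1.
Since b(4) = b(0) = 1, the sequence is periodic with period 4.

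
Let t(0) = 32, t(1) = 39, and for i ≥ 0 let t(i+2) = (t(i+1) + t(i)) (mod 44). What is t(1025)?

27

We have t(0) = 32; t(1) = 39; t(2) = 27; t(3) = 22; t(4) = 5; t(5) = 27; t(6) = 32; t(7) = 15; t(8) = 3; t(9) = 18; t(10) = 21; t(11) = 39; t(12) = 16; t(13) = 11; t(14) = 27; t(15) = 38; t(16) = 21; t(17) = 15; t(18) = 36; t(19) = 7; t(20) = 43; t(21) = 6; t(22) = 5; t(23) = 11; t(24) = 16; t(25) = 27; t(26) = 43; t(27) = 26; t(28) = 25; t(29) = 7; t(30) = 32; t(31) = 39.
The sequence repeats with period 30.
(1025 - 0) mod 30 = 5, so t(1025) = t(5) = 27.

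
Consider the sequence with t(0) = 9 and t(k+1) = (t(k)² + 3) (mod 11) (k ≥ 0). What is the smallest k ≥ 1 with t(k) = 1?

3

We have t(0) = 9; t(1) = 7; t(2) = 8; t(3) = 1; t(4) = 4; t(5) = 8.
Since t(5) = t(2) = 8, the sequence is eventually periodic: after a pre-period of length 2 it cycles with period 3.
The value 1 first appears (with k ≥ 1) at t(3).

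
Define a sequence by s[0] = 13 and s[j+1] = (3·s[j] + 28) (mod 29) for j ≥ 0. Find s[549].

Computing terms: s[0] = 13; s[1] = 9; s[2] = 26; s[3] = 19; s[4] = 27; s[5] = 22; s[6] = 7; s[7] = 20; s[8] = 1; s[9] = 2; s[10] = 5; s[11] = 14; s[12] = 12; s[13] = 6; s[14] = 17; s[15] = 21; s[16] = 4; s[17] = 11; s[18] = 3; s[19] = 8; s[20] = 23; s[21] = 10; s[22] = 0; s[23] = 28; s[24] = 25; s[25] = 16; s[26] = 18; s[27] = 24; s[28] = 13.
Since s[28] = s[0] = 13, the sequence is periodic with period 28.
So s[549] = s[0 + ((549-0) mod 28)] = s[17] = 11.

11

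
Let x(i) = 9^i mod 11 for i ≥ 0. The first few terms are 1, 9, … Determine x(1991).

Listing terms: x(0) = 1; x(1) = 9; x(2) = 4; x(3) = 3; x(4) = 5; x(5) = 1.
Since x(5) = x(0) = 1, the sequence is periodic with period 5.
(1991 - 0) mod 5 = 1, so x(1991) = x(1) = 9.

9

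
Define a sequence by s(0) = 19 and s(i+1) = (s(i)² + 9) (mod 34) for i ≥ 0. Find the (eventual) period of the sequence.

6

s(0) = 19; s(1) = 30; s(2) = 25; s(3) = 22; s(4) = 17; s(5) = 26; s(6) = 5; s(7) = 0; s(8) = 9; s(9) = 22.
Since s(9) = s(3) = 22, the sequence is eventually periodic: after a pre-period of length 3 it cycles with period 6.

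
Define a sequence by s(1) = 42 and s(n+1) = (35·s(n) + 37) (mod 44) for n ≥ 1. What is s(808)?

43

Computing terms: s(1) = 42,  s(2) = 11,  s(3) = 26,  s(4) = 23,  s(5) = 6,  s(6) = 27,  s(7) = 14,  s(8) = 43,  s(9) = 2,  s(10) = 19,  s(11) = 42.
The sequence repeats with period 10.
So s(808) = s(1 + ((808-1) mod 10)) = s(8) = 43.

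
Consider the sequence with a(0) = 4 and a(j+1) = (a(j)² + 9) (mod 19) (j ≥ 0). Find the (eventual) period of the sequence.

We have a(0) = 4, a(1) = 6, a(2) = 7, a(3) = 1, a(4) = 10, a(5) = 14, a(6) = 15, a(7) = 6.
Since a(7) = a(1) = 6, the sequence is eventually periodic: after a pre-period of length 1 it cycles with period 6.

6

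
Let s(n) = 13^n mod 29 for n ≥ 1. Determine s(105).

28

s(1) = 13, s(2) = 24, s(3) = 22, s(4) = 25, s(5) = 6, s(6) = 20, s(7) = 28, s(8) = 16, s(9) = 5, s(10) = 7, s(11) = 4, s(12) = 23, s(13) = 9, s(14) = 1, s(15) = 13.
The sequence repeats with period 14.
(105 - 1) mod 14 = 6, so s(105) = s(7) = 28.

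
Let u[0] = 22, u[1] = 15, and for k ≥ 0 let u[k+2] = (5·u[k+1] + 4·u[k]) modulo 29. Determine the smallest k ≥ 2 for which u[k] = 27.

We have u[0] = 22,  u[1] = 15,  u[2] = 18,  u[3] = 5,  u[4] = 10,  u[5] = 12,  u[6] = 13,  u[7] = 26,  u[8] = 8,  u[9] = 28,  u[10] = 27,  u[11] = 15,  u[12] = 9,  u[13] = 18,  u[14] = 10,  u[15] = 6,  u[16] = 12,  u[17] = 26,  u[18] = 4,  u[19] = 8,  u[20] = 27,  u[21] = 22,  u[22] = 15.
The sequence repeats with period 21.
The value 27 first appears (with k ≥ 2) at u[10].

10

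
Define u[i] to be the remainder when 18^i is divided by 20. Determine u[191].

12

Computing terms: u[1] = 18, u[2] = 4, u[3] = 12, u[4] = 16, u[5] = 8, u[6] = 4.
Since u[6] = u[2] = 4, the sequence is eventually periodic: after a pre-period of length 1 it cycles with period 4.
For i ≥ 2, u[i] depends only on (i - 2) mod 4. (191 - 2) mod 4 = 1, so u[191] = u[3] = 12.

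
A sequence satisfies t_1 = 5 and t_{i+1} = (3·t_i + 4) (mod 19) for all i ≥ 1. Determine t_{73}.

Listing terms: t_1 = 5, t_2 = 0, t_3 = 4, t_4 = 16, t_5 = 14, t_6 = 8, t_7 = 9, t_8 = 12, t_9 = 2, t_{10} = 10, t_{11} = 15, t_{12} = 11, t_{13} = 18, t_{14} = 1, t_{15} = 7, t_{16} = 6, t_{17} = 3, t_{18} = 13, t_{19} = 5.
The sequence repeats with period 18.
(73 - 1) mod 18 = 0, so t_{73} = t_1 = 5.

5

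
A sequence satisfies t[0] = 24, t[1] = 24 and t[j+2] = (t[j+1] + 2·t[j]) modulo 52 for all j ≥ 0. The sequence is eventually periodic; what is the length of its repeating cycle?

12

t[0] = 24,  t[1] = 24,  t[2] = 20,  t[3] = 16,  t[4] = 4,  t[5] = 36,  t[6] = 44,  t[7] = 12,  t[8] = 48,  t[9] = 20,  t[10] = 12,  t[11] = 0,  t[12] = 24,  t[13] = 24.
The sequence repeats with period 12.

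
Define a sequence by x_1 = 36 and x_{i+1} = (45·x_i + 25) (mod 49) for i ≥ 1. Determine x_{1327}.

We have x_1 = 36, x_2 = 28, x_3 = 11, x_4 = 30, x_5 = 3, x_6 = 13, x_7 = 22, x_8 = 35, x_9 = 32, x_{10} = 44, x_{11} = 45, x_{12} = 41, x_{13} = 8, x_{14} = 42, x_{15} = 4, x_{16} = 9, x_{17} = 38, x_{18} = 20, x_{19} = 43, x_{20} = 0, x_{21} = 25, x_{22} = 23, x_{23} = 31, x_{24} = 48, x_{25} = 29, x_{26} = 7, x_{27} = 46, x_{28} = 37, x_{29} = 24, x_{30} = 27, x_{31} = 15, x_{32} = 14, x_{33} = 18, x_{34} = 2, x_{35} = 17, x_{36} = 6, x_{37} = 1, x_{38} = 21, x_{39} = 39, x_{40} = 16, x_{41} = 10, x_{42} = 34, x_{43} = 36.
Since x_{43} = x_1 = 36, the sequence is periodic with period 42.
So x_{1327} = x_{1 + ((1327-1) mod 42)} = x_{25} = 29.

29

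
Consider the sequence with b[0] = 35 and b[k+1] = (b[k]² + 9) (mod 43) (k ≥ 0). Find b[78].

Computing terms: b[0] = 35, b[1] = 30, b[2] = 6, b[3] = 2, b[4] = 13, b[5] = 6.
Since b[5] = b[2] = 6, the sequence is eventually periodic: after a pre-period of length 2 it cycles with period 3.
For k ≥ 2, b[k] depends only on (k - 2) mod 3. (78 - 2) mod 3 = 1, so b[78] = b[3] = 2.

2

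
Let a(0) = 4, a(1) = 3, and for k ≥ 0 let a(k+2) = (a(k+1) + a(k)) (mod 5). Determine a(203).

0

We have a(0) = 4, a(1) = 3, a(2) = 2, a(3) = 0, a(4) = 2, a(5) = 2, a(6) = 4, a(7) = 1, a(8) = 0, a(9) = 1, a(10) = 1, a(11) = 2, a(12) = 3, a(13) = 0, a(14) = 3, a(15) = 3, a(16) = 1, a(17) = 4, a(18) = 0, a(19) = 4, a(20) = 4, a(21) = 3.
The sequence repeats with period 20.
(203 - 0) mod 20 = 3, so a(203) = a(3) = 0.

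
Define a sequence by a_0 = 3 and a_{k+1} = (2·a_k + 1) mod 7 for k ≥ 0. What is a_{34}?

0

Computing terms: a_0 = 3, a_1 = 0, a_2 = 1, a_3 = 3.
The sequence repeats with period 3.
(34 - 0) mod 3 = 1, so a_{34} = a_1 = 0.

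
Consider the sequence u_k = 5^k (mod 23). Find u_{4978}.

8

Computing terms: u_0 = 1; u_1 = 5; u_2 = 2; u_3 = 10; u_4 = 4; u_5 = 20; u_6 = 8; u_7 = 17; u_8 = 16; u_9 = 11; u_{10} = 9; u_{11} = 22; u_{12} = 18; u_{13} = 21; u_{14} = 13; u_{15} = 19; u_{16} = 3; u_{17} = 15; u_{18} = 6; u_{19} = 7; u_{20} = 12; u_{21} = 14; u_{22} = 1.
Since u_{22} = u_0 = 1, the sequence is periodic with period 22.
(4978 - 0) mod 22 = 6, so u_{4978} = u_6 = 8.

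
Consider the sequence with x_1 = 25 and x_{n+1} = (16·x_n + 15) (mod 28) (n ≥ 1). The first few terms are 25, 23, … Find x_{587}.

Listing terms: x_1 = 25; x_2 = 23; x_3 = 19; x_4 = 11; x_5 = 23.
Since x_5 = x_2 = 23, the sequence is eventually periodic: after a pre-period of length 1 it cycles with period 3.
For n ≥ 2, x_n depends only on (n - 2) mod 3. (587 - 2) mod 3 = 0, so x_{587} = x_2 = 23.

23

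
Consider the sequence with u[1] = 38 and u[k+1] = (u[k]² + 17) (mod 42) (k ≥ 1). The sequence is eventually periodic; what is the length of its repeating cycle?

6

Listing terms: u[1] = 38, u[2] = 33, u[3] = 14, u[4] = 3, u[5] = 26, u[6] = 21, u[7] = 38.
Since u[7] = u[1] = 38, the sequence is periodic with period 6.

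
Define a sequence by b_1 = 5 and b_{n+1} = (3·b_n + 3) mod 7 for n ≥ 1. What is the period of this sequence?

Computing terms: b_1 = 5; b_2 = 4; b_3 = 1; b_4 = 6; b_5 = 0; b_6 = 3; b_7 = 5.
The sequence repeats with period 6.

6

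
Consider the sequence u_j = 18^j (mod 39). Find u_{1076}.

27

Listing terms: u_1 = 18, u_2 = 12, u_3 = 21, u_4 = 27, u_5 = 18.
Since u_5 = u_1 = 18, the sequence is periodic with period 4.
(1076 - 1) mod 4 = 3, so u_{1076} = u_4 = 27.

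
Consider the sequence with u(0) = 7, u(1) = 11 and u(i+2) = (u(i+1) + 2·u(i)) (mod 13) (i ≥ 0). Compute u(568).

6

u(0) = 7, u(1) = 11, u(2) = 12, u(3) = 8, u(4) = 6, u(5) = 9, u(6) = 8, u(7) = 0, u(8) = 3, u(9) = 3, u(10) = 9, u(11) = 2, u(12) = 7, u(13) = 11.
The sequence repeats with period 12.
So u(568) = u(0 + ((568-0) mod 12)) = u(4) = 6.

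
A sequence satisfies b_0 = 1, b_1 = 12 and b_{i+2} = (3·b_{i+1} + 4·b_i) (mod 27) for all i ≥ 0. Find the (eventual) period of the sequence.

Listing terms: b_0 = 1; b_1 = 12; b_2 = 13; b_3 = 6; b_4 = 16; b_5 = 18; b_6 = 10; b_7 = 21; b_8 = 22; b_9 = 15; b_{10} = 25; b_{11} = 0; b_{12} = 19; b_{13} = 3; b_{14} = 4; b_{15} = 24; b_{16} = 7; b_{17} = 9; b_{18} = 1; b_{19} = 12.
Since (b_{18}, b_{19}) = (b_0, b_1) = (1, 12) (two consecutive terms determine the rest), the sequence is periodic with period 18.

18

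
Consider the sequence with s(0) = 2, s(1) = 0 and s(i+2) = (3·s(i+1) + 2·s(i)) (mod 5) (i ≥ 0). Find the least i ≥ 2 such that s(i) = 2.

3

Listing terms: s(0) = 2; s(1) = 0; s(2) = 4; s(3) = 2; s(4) = 4; s(5) = 1; s(6) = 1; s(7) = 0; s(8) = 2; s(9) = 1; s(10) = 2; s(11) = 3; s(12) = 3; s(13) = 0; s(14) = 1; s(15) = 3; s(16) = 1; s(17) = 4; s(18) = 4; s(19) = 0; s(20) = 3; s(21) = 4; s(22) = 3; s(23) = 2; s(24) = 2; s(25) = 0.
Since (s(24), s(25)) = (s(0), s(1)) = (2, 0) (two consecutive terms determine the rest), the sequence is periodic with period 24.
The value 2 first appears (with i ≥ 2) at s(3).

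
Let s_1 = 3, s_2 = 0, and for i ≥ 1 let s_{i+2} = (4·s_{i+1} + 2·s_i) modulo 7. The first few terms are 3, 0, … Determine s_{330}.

0

s_1 = 3, s_2 = 0, s_3 = 6, s_4 = 3, s_5 = 3, s_6 = 4, s_7 = 1, s_8 = 5, s_9 = 1, s_{10} = 0, s_{11} = 2, s_{12} = 1, s_{13} = 1, s_{14} = 6, s_{15} = 5, s_{16} = 4, s_{17} = 5, s_{18} = 0, s_{19} = 3, s_{20} = 5, s_{21} = 5, s_{22} = 2, s_{23} = 4, s_{24} = 6, s_{25} = 4, s_{26} = 0, s_{27} = 1, s_{28} = 4, s_{29} = 4, s_{30} = 3, s_{31} = 6, s_{32} = 2, s_{33} = 6, s_{34} = 0, s_{35} = 5, s_{36} = 6, s_{37} = 6, s_{38} = 1, s_{39} = 2, s_{40} = 3, s_{41} = 2, s_{42} = 0, s_{43} = 4, s_{44} = 2, s_{45} = 2, s_{46} = 5, s_{47} = 3, s_{48} = 1, s_{49} = 3, s_{50} = 0.
Since (s_{49}, s_{50}) = (s_1, s_2) = (3, 0) (two consecutive terms determine the rest), the sequence is periodic with period 48.
(330 - 1) mod 48 = 41, so s_{330} = s_{42} = 0.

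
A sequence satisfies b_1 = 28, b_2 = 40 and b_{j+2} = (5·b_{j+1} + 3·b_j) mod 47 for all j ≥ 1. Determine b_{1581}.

Computing terms: b_1 = 28; b_2 = 40; b_3 = 2; b_4 = 36; b_5 = 45; b_6 = 4; b_7 = 14; b_8 = 35; b_9 = 29; b_{10} = 15; b_{11} = 21; b_{12} = 9; b_{13} = 14; b_{14} = 3; b_{15} = 10; b_{16} = 12; b_{17} = 43; b_{18} = 16; b_{19} = 21; b_{20} = 12; b_{21} = 29; b_{22} = 40; b_{23} = 5; b_{24} = 4; b_{25} = 35; b_{26} = 46; b_{27} = 6; b_{28} = 27; b_{29} = 12; b_{30} = 0; b_{31} = 36; b_{32} = 39; b_{33} = 21; b_{34} = 34; b_{35} = 45; b_{36} = 45; b_{37} = 31; b_{38} = 8; b_{39} = 39; b_{40} = 31; b_{41} = 37; b_{42} = 43; b_{43} = 44; b_{44} = 20; b_{45} = 44; b_{46} = 45; b_{47} = 28; b_{48} = 40.
The sequence repeats with period 46.
(1581 - 1) mod 46 = 16, so b_{1581} = b_{17} = 43.

43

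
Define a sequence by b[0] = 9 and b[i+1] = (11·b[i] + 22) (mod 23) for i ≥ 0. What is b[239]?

We have b[0] = 9, b[1] = 6, b[2] = 19, b[3] = 1, b[4] = 10, b[5] = 17, b[6] = 2, b[7] = 21, b[8] = 0, b[9] = 22, b[10] = 11, b[11] = 5, b[12] = 8, b[13] = 18, b[14] = 13, b[15] = 4, b[16] = 20, b[17] = 12, b[18] = 16, b[19] = 14, b[20] = 15, b[21] = 3, b[22] = 9.
Since b[22] = b[0] = 9, the sequence is periodic with period 22.
So b[239] = b[0 + ((239-0) mod 22)] = b[19] = 14.

14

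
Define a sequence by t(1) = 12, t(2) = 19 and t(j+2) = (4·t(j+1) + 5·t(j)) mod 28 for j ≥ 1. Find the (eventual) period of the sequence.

t(1) = 12; t(2) = 19; t(3) = 24; t(4) = 23; t(5) = 16; t(6) = 11; t(7) = 12; t(8) = 19.
Since (t(7), t(8)) = (t(1), t(2)) = (12, 19) (two consecutive terms determine the rest), the sequence is periodic with period 6.

6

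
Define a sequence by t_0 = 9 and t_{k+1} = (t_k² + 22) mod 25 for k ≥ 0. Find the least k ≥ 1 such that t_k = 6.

t_0 = 9; t_1 = 3; t_2 = 6; t_3 = 8; t_4 = 11; t_5 = 18; t_6 = 21; t_7 = 13; t_8 = 16; t_9 = 3.
Since t_9 = t_1 = 3, the sequence is eventually periodic: after a pre-period of length 1 it cycles with period 8.
The value 6 first appears (with k ≥ 1) at t_2.

2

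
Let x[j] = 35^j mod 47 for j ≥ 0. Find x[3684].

Listing terms: x[0] = 1,  x[1] = 35,  x[2] = 3,  x[3] = 11,  x[4] = 9,  x[5] = 33,  x[6] = 27,  x[7] = 5,  x[8] = 34,  x[9] = 15,  x[10] = 8,  x[11] = 45,  x[12] = 24,  x[13] = 41,  x[14] = 25,  x[15] = 29,  x[16] = 28,  x[17] = 40,  x[18] = 37,  x[19] = 26,  x[20] = 17,  x[21] = 31,  x[22] = 4,  x[23] = 46,  x[24] = 12,  x[25] = 44,  x[26] = 36,  x[27] = 38,  x[28] = 14,  x[29] = 20,  x[30] = 42,  x[31] = 13,  x[32] = 32,  x[33] = 39,  x[34] = 2,  x[35] = 23,  x[36] = 6,  x[37] = 22,  x[38] = 18,  x[39] = 19,  x[40] = 7,  x[41] = 10,  x[42] = 21,  x[43] = 30,  x[44] = 16,  x[45] = 43,  x[46] = 1.
The sequence repeats with period 46.
So x[3684] = x[0 + ((3684-0) mod 46)] = x[4] = 9.

9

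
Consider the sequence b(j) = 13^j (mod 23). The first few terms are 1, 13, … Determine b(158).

18

b(0) = 1; b(1) = 13; b(2) = 8; b(3) = 12; b(4) = 18; b(5) = 4; b(6) = 6; b(7) = 9; b(8) = 2; b(9) = 3; b(10) = 16; b(11) = 1.
The sequence repeats with period 11.
So b(158) = b(0 + ((158-0) mod 11)) = b(4) = 18.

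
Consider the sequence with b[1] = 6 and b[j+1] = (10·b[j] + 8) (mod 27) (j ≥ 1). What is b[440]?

Listing terms: b[1] = 6, b[2] = 14, b[3] = 13, b[4] = 3, b[5] = 11, b[6] = 10, b[7] = 0, b[8] = 8, b[9] = 7, b[10] = 24, b[11] = 5, b[12] = 4, b[13] = 21, b[14] = 2, b[15] = 1, b[16] = 18, b[17] = 26, b[18] = 25, b[19] = 15, b[20] = 23, b[21] = 22, b[22] = 12, b[23] = 20, b[24] = 19, b[25] = 9, b[26] = 17, b[27] = 16, b[28] = 6.
Since b[28] = b[1] = 6, the sequence is periodic with period 27.
So b[440] = b[1 + ((440-1) mod 27)] = b[8] = 8.

8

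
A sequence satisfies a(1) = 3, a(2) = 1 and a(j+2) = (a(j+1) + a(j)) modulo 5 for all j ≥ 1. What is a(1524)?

a(1) = 3; a(2) = 1; a(3) = 4; a(4) = 0; a(5) = 4; a(6) = 4; a(7) = 3; a(8) = 2; a(9) = 0; a(10) = 2; a(11) = 2; a(12) = 4; a(13) = 1; a(14) = 0; a(15) = 1; a(16) = 1; a(17) = 2; a(18) = 3; a(19) = 0; a(20) = 3; a(21) = 3; a(22) = 1.
Since (a(21), a(22)) = (a(1), a(2)) = (3, 1) (two consecutive terms determine the rest), the sequence is periodic with period 20.
(1524 - 1) mod 20 = 3, so a(1524) = a(4) = 0.

0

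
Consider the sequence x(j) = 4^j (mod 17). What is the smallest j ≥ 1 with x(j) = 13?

We have x(0) = 1; x(1) = 4; x(2) = 16; x(3) = 13; x(4) = 1.
Since x(4) = x(0) = 1, the sequence is periodic with period 4.
The value 13 first appears (with j ≥ 1) at x(3).

3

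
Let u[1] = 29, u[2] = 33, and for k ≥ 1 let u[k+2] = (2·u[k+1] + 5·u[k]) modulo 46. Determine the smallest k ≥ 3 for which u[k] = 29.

9

u[1] = 29, u[2] = 33, u[3] = 27, u[4] = 35, u[5] = 21, u[6] = 33, u[7] = 33, u[8] = 1, u[9] = 29, u[10] = 17, u[11] = 41, u[12] = 29, u[13] = 33.
Since (u[12], u[13]) = (u[1], u[2]) = (29, 33) (two consecutive terms determine the rest), the sequence is periodic with period 11.
The value 29 first appears (with k ≥ 3) at u[9].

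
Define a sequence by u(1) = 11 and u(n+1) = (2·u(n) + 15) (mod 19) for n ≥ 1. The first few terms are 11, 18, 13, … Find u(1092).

14

u(1) = 11,  u(2) = 18,  u(3) = 13,  u(4) = 3,  u(5) = 2,  u(6) = 0,  u(7) = 15,  u(8) = 7,  u(9) = 10,  u(10) = 16,  u(11) = 9,  u(12) = 14,  u(13) = 5,  u(14) = 6,  u(15) = 8,  u(16) = 12,  u(17) = 1,  u(18) = 17,  u(19) = 11.
Since u(19) = u(1) = 11, the sequence is periodic with period 18.
So u(1092) = u(1 + ((1092-1) mod 18)) = u(12) = 14.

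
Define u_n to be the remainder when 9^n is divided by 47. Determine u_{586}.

16

Listing terms: u_0 = 1, u_1 = 9, u_2 = 34, u_3 = 24, u_4 = 28, u_5 = 17, u_6 = 12, u_7 = 14, u_8 = 32, u_9 = 6, u_{10} = 7, u_{11} = 16, u_{12} = 3, u_{13} = 27, u_{14} = 8, u_{15} = 25, u_{16} = 37, u_{17} = 4, u_{18} = 36, u_{19} = 42, u_{20} = 2, u_{21} = 18, u_{22} = 21, u_{23} = 1.
Since u_{23} = u_0 = 1, the sequence is periodic with period 23.
So u_{586} = u_{0 + ((586-0) mod 23)} = u_{11} = 16.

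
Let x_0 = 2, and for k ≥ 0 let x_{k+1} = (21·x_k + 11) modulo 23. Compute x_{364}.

Computing terms: x_0 = 2,  x_1 = 7,  x_2 = 20,  x_3 = 17,  x_4 = 0,  x_5 = 11,  x_6 = 12,  x_7 = 10,  x_8 = 14,  x_9 = 6,  x_{10} = 22,  x_{11} = 13,  x_{12} = 8,  x_{13} = 18,  x_{14} = 21,  x_{15} = 15,  x_{16} = 4,  x_{17} = 3,  x_{18} = 5,  x_{19} = 1,  x_{20} = 9,  x_{21} = 16,  x_{22} = 2.
The sequence repeats with period 22.
(364 - 0) mod 22 = 12, so x_{364} = x_{12} = 8.

8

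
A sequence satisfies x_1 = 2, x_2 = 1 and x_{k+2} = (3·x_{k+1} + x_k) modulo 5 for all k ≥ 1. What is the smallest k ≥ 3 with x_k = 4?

We have x_1 = 2,  x_2 = 1,  x_3 = 0,  x_4 = 1,  x_5 = 3,  x_6 = 0,  x_7 = 3,  x_8 = 4,  x_9 = 0,  x_{10} = 4,  x_{11} = 2,  x_{12} = 0,  x_{13} = 2,  x_{14} = 1.
Since (x_{13}, x_{14}) = (x_1, x_2) = (2, 1) (two consecutive terms determine the rest), the sequence is periodic with period 12.
The value 4 first appears (with k ≥ 3) at x_8.

8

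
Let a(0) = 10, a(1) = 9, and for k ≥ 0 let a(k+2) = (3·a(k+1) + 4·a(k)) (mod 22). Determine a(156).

Listing terms: a(0) = 10,  a(1) = 9,  a(2) = 1,  a(3) = 17,  a(4) = 11,  a(5) = 13,  a(6) = 17,  a(7) = 15,  a(8) = 3,  a(9) = 3,  a(10) = 21,  a(11) = 9,  a(12) = 1.
Since (a(11), a(12)) = (a(1), a(2)) = (9, 1) (two consecutive terms determine the rest), the sequence is eventually periodic: after a pre-period of length 1 it cycles with period 10.
For k ≥ 1, a(k) depends only on (k - 1) mod 10. (156 - 1) mod 10 = 5, so a(156) = a(6) = 17.

17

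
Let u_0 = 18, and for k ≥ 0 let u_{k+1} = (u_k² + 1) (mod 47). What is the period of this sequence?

4

Listing terms: u_0 = 18; u_1 = 43; u_2 = 17; u_3 = 8; u_4 = 18.
The sequence repeats with period 4.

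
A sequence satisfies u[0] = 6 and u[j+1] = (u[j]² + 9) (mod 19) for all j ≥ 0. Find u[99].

10

Listing terms: u[0] = 6; u[1] = 7; u[2] = 1; u[3] = 10; u[4] = 14; u[5] = 15; u[6] = 6.
The sequence repeats with period 6.
So u[99] = u[0 + ((99-0) mod 6)] = u[3] = 10.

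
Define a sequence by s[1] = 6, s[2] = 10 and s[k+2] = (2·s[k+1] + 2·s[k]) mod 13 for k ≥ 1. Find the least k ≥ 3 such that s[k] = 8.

Listing terms: s[1] = 6; s[2] = 10; s[3] = 6; s[4] = 6; s[5] = 11; s[6] = 8; s[7] = 12; s[8] = 1; s[9] = 0; s[10] = 2; s[11] = 4; s[12] = 12; s[13] = 6; s[14] = 10.
Since (s[13], s[14]) = (s[1], s[2]) = (6, 10) (two consecutive terms determine the rest), the sequence is periodic with period 12.
The value 8 first appears (with k ≥ 3) at s[6].

6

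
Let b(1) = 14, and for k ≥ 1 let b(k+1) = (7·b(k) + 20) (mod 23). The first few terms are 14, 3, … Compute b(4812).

Listing terms: b(1) = 14, b(2) = 3, b(3) = 18, b(4) = 8, b(5) = 7, b(6) = 0, b(7) = 20, b(8) = 22, b(9) = 13, b(10) = 19, b(11) = 15, b(12) = 10, b(13) = 21, b(14) = 6, b(15) = 16, b(16) = 17, b(17) = 1, b(18) = 4, b(19) = 2, b(20) = 11, b(21) = 5, b(22) = 9, b(23) = 14.
The sequence repeats with period 22.
(4812 - 1) mod 22 = 15, so b(4812) = b(16) = 17.

17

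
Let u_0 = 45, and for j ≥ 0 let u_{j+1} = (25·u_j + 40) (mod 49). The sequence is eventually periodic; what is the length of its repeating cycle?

3

u_0 = 45; u_1 = 38; u_2 = 10; u_3 = 45.
The sequence repeats with period 3.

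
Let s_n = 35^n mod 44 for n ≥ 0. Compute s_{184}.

5

s_0 = 1, s_1 = 35, s_2 = 37, s_3 = 19, s_4 = 5, s_5 = 43, s_6 = 9, s_7 = 7, s_8 = 25, s_9 = 39, s_{10} = 1.
Since s_{10} = s_0 = 1, the sequence is periodic with period 10.
So s_{184} = s_{0 + ((184-0) mod 10)} = s_4 = 5.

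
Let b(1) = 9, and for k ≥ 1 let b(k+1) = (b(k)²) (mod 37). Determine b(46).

33

b(1) = 9; b(2) = 7; b(3) = 12; b(4) = 33; b(5) = 16; b(6) = 34; b(7) = 9.
Since b(7) = b(1) = 9, the sequence is periodic with period 6.
So b(46) = b(1 + ((46-1) mod 6)) = b(4) = 33.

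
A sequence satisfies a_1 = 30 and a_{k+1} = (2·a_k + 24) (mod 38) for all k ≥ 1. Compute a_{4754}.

8

Computing terms: a_1 = 30, a_2 = 8, a_3 = 2, a_4 = 28, a_5 = 4, a_6 = 32, a_7 = 12, a_8 = 10, a_9 = 6, a_{10} = 36, a_{11} = 20, a_{12} = 26, a_{13} = 0, a_{14} = 24, a_{15} = 34, a_{16} = 16, a_{17} = 18, a_{18} = 22, a_{19} = 30.
Since a_{19} = a_1 = 30, the sequence is periodic with period 18.
So a_{4754} = a_{1 + ((4754-1) mod 18)} = a_2 = 8.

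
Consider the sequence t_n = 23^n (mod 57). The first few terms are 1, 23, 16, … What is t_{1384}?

We have t_0 = 1; t_1 = 23; t_2 = 16; t_3 = 26; t_4 = 28; t_5 = 17; t_6 = 49; t_7 = 44; t_8 = 43; t_9 = 20; t_{10} = 4; t_{11} = 35; t_{12} = 7; t_{13} = 47; t_{14} = 55; t_{15} = 11; t_{16} = 25; t_{17} = 5; t_{18} = 1.
Since t_{18} = t_0 = 1, the sequence is periodic with period 18.
(1384 - 0) mod 18 = 16, so t_{1384} = t_{16} = 25.

25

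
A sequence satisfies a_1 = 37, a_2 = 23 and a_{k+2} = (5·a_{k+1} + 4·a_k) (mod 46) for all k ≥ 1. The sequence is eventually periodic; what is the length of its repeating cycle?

a_1 = 37, a_2 = 23, a_3 = 33, a_4 = 27, a_5 = 37, a_6 = 17, a_7 = 3, a_8 = 37, a_9 = 13, a_{10} = 29, a_{11} = 13, a_{12} = 43, a_{13} = 37, a_{14} = 35, a_{15} = 1, a_{16} = 7, a_{17} = 39, a_{18} = 39, a_{19} = 29, a_{20} = 25, a_{21} = 11, a_{22} = 17, a_{23} = 37, a_{24} = 23.
Since (a_{23}, a_{24}) = (a_1, a_2) = (37, 23) (two consecutive terms determine the rest), the sequence is periodic with period 22.

22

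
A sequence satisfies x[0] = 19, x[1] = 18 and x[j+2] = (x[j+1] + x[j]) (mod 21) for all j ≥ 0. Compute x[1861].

Listing terms: x[0] = 19,  x[1] = 18,  x[2] = 16,  x[3] = 13,  x[4] = 8,  x[5] = 0,  x[6] = 8,  x[7] = 8,  x[8] = 16,  x[9] = 3,  x[10] = 19,  x[11] = 1,  x[12] = 20,  x[13] = 0,  x[14] = 20,  x[15] = 20,  x[16] = 19,  x[17] = 18.
The sequence repeats with period 16.
So x[1861] = x[0 + ((1861-0) mod 16)] = x[5] = 0.

0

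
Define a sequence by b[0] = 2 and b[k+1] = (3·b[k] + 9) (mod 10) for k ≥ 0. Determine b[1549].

Listing terms: b[0] = 2; b[1] = 5; b[2] = 4; b[3] = 1; b[4] = 2.
Since b[4] = b[0] = 2, the sequence is periodic with period 4.
(1549 - 0) mod 4 = 1, so b[1549] = b[1] = 5.

5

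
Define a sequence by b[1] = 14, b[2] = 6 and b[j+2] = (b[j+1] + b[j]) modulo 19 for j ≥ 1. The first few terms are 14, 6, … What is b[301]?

1

Listing terms: b[1] = 14; b[2] = 6; b[3] = 1; b[4] = 7; b[5] = 8; b[6] = 15; b[7] = 4; b[8] = 0; b[9] = 4; b[10] = 4; b[11] = 8; b[12] = 12; b[13] = 1; b[14] = 13; b[15] = 14; b[16] = 8; b[17] = 3; b[18] = 11; b[19] = 14; b[20] = 6.
Since (b[19], b[20]) = (b[1], b[2]) = (14, 6) (two consecutive terms determine the rest), the sequence is periodic with period 18.
So b[301] = b[1 + ((301-1) mod 18)] = b[13] = 1.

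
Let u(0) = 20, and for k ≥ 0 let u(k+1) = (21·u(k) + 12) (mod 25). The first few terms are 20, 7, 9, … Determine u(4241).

12

We have u(0) = 20, u(1) = 7, u(2) = 9, u(3) = 1, u(4) = 8, u(5) = 5, u(6) = 17, u(7) = 19, u(8) = 11, u(9) = 18, u(10) = 15, u(11) = 2, u(12) = 4, u(13) = 21, u(14) = 3, u(15) = 0, u(16) = 12, u(17) = 14, u(18) = 6, u(19) = 13, u(20) = 10, u(21) = 22, u(22) = 24, u(23) = 16, u(24) = 23, u(25) = 20.
The sequence repeats with period 25.
(4241 - 0) mod 25 = 16, so u(4241) = u(16) = 12.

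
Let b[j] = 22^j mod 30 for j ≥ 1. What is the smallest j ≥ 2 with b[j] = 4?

2

Computing terms: b[1] = 22; b[2] = 4; b[3] = 28; b[4] = 16; b[5] = 22.
The sequence repeats with period 4.
The value 4 first appears (with j ≥ 2) at b[2].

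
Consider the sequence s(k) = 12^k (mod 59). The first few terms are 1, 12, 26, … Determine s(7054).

We have s(0) = 1,  s(1) = 12,  s(2) = 26,  s(3) = 17,  s(4) = 27,  s(5) = 29,  s(6) = 53,  s(7) = 46,  s(8) = 21,  s(9) = 16,  s(10) = 15,  s(11) = 3,  s(12) = 36,  s(13) = 19,  s(14) = 51,  s(15) = 22,  s(16) = 28,  s(17) = 41,  s(18) = 20,  s(19) = 4,  s(20) = 48,  s(21) = 45,  s(22) = 9,  s(23) = 49,  s(24) = 57,  s(25) = 35,  s(26) = 7,  s(27) = 25,  s(28) = 5,  s(29) = 1.
The sequence repeats with period 29.
So s(7054) = s(0 + ((7054-0) mod 29)) = s(7) = 46.

46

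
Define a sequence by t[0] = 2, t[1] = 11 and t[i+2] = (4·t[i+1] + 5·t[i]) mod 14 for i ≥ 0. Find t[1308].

2

Listing terms: t[0] = 2,  t[1] = 11,  t[2] = 12,  t[3] = 5,  t[4] = 10,  t[5] = 9,  t[6] = 2,  t[7] = 11.
The sequence repeats with period 6.
(1308 - 0) mod 6 = 0, so t[1308] = t[0] = 2.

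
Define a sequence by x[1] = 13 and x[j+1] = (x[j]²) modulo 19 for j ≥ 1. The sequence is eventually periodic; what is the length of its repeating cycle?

We have x[1] = 13, x[2] = 17, x[3] = 4, x[4] = 16, x[5] = 9, x[6] = 5, x[7] = 6, x[8] = 17.
Since x[8] = x[2] = 17, the sequence is eventually periodic: after a pre-period of length 1 it cycles with period 6.

6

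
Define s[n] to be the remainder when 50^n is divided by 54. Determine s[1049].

2

Computing terms: s[0] = 1; s[1] = 50; s[2] = 16; s[3] = 44; s[4] = 40; s[5] = 2; s[6] = 46; s[7] = 32; s[8] = 34; s[9] = 26; s[10] = 4; s[11] = 38; s[12] = 10; s[13] = 14; s[14] = 52; s[15] = 8; s[16] = 22; s[17] = 20; s[18] = 28; s[19] = 50.
Since s[19] = s[1] = 50, the sequence is eventually periodic: after a pre-period of length 1 it cycles with period 18.
For n ≥ 1, s[n] depends only on (n - 1) mod 18. (1049 - 1) mod 18 = 4, so s[1049] = s[5] = 2.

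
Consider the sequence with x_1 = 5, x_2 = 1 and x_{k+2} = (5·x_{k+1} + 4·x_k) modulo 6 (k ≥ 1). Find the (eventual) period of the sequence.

x_1 = 5, x_2 = 1, x_3 = 1, x_4 = 3, x_5 = 1, x_6 = 5, x_7 = 5, x_8 = 3, x_9 = 5, x_{10} = 1.
The sequence repeats with period 8.

8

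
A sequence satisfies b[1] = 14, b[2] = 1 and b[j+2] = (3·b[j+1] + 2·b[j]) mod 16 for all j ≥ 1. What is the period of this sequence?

4

We have b[1] = 14,  b[2] = 1,  b[3] = 15,  b[4] = 15,  b[5] = 11,  b[6] = 15,  b[7] = 3,  b[8] = 7,  b[9] = 11,  b[10] = 15.
Since (b[9], b[10]) = (b[5], b[6]) = (11, 15) (two consecutive terms determine the rest), the sequence is eventually periodic: after a pre-period of length 4 it cycles with period 4.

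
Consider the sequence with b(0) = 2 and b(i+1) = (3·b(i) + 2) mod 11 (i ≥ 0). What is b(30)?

2

We have b(0) = 2,  b(1) = 8,  b(2) = 4,  b(3) = 3,  b(4) = 0,  b(5) = 2.
Since b(5) = b(0) = 2, the sequence is periodic with period 5.
So b(30) = b(0 + ((30-0) mod 5)) = b(0) = 2.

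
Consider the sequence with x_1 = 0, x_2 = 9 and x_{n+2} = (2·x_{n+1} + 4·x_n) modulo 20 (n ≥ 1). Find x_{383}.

8

Listing terms: x_1 = 0; x_2 = 9; x_3 = 18; x_4 = 12; x_5 = 16; x_6 = 0; x_7 = 4; x_8 = 8; x_9 = 12; x_{10} = 16.
Since (x_9, x_{10}) = (x_4, x_5) = (12, 16) (two consecutive terms determine the rest), the sequence is eventually periodic: after a pre-period of length 3 it cycles with period 5.
For n ≥ 4, x_n depends only on (n - 4) mod 5. (383 - 4) mod 5 = 4, so x_{383} = x_8 = 8.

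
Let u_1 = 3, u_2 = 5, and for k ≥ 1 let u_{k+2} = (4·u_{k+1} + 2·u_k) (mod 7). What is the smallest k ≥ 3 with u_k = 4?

u_1 = 3,  u_2 = 5,  u_3 = 5,  u_4 = 2,  u_5 = 4,  u_6 = 6,  u_7 = 4,  u_8 = 0,  u_9 = 1,  u_{10} = 4,  u_{11} = 4,  u_{12} = 3,  u_{13} = 6,  u_{14} = 2,  u_{15} = 6,  u_{16} = 0,  u_{17} = 5,  u_{18} = 6,  u_{19} = 6,  u_{20} = 1,  u_{21} = 2,  u_{22} = 3,  u_{23} = 2,  u_{24} = 0,  u_{25} = 4,  u_{26} = 2,  u_{27} = 2,  u_{28} = 5,  u_{29} = 3,  u_{30} = 1,  u_{31} = 3,  u_{32} = 0,  u_{33} = 6,  u_{34} = 3,  u_{35} = 3,  u_{36} = 4,  u_{37} = 1,  u_{38} = 5,  u_{39} = 1,  u_{40} = 0,  u_{41} = 2,  u_{42} = 1,  u_{43} = 1,  u_{44} = 6,  u_{45} = 5,  u_{46} = 4,  u_{47} = 5,  u_{48} = 0,  u_{49} = 3,  u_{50} = 5.
The sequence repeats with period 48.
The value 4 first appears (with k ≥ 3) at u_5.

5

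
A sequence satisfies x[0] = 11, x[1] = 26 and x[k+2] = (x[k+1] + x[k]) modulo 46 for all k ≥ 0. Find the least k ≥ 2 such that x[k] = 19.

Listing terms: x[0] = 11, x[1] = 26, x[2] = 37, x[3] = 17, x[4] = 8, x[5] = 25, x[6] = 33, x[7] = 12, x[8] = 45, x[9] = 11, x[10] = 10, x[11] = 21, x[12] = 31, x[13] = 6, x[14] = 37, x[15] = 43, x[16] = 34, x[17] = 31, x[18] = 19, x[19] = 4, x[20] = 23, x[21] = 27, x[22] = 4, x[23] = 31, x[24] = 35, x[25] = 20, x[26] = 9, x[27] = 29, x[28] = 38, x[29] = 21, x[30] = 13, x[31] = 34, x[32] = 1, x[33] = 35, x[34] = 36, x[35] = 25, x[36] = 15, x[37] = 40, x[38] = 9, x[39] = 3, x[40] = 12, x[41] = 15, x[42] = 27, x[43] = 42, x[44] = 23, x[45] = 19, x[46] = 42, x[47] = 15, x[48] = 11, x[49] = 26.
Since (x[48], x[49]) = (x[0], x[1]) = (11, 26) (two consecutive terms determine the rest), the sequence is periodic with period 48.
The value 19 first appears (with k ≥ 2) at x[18].

18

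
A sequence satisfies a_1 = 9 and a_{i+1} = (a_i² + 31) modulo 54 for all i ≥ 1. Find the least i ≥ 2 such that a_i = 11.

a_1 = 9; a_2 = 4; a_3 = 47; a_4 = 26; a_5 = 5; a_6 = 2; a_7 = 35; a_8 = 14; a_9 = 11; a_{10} = 44; a_{11} = 23; a_{12} = 20; a_{13} = 53; a_{14} = 32; a_{15} = 29; a_{16} = 8; a_{17} = 41; a_{18} = 38; a_{19} = 17; a_{20} = 50; a_{21} = 47.
Since a_{21} = a_3 = 47, the sequence is eventually periodic: after a pre-period of length 2 it cycles with period 18.
The value 11 first appears (with i ≥ 2) at a_9.

9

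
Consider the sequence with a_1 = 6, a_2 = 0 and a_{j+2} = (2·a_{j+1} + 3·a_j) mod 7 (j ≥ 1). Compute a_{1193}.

0

a_1 = 6, a_2 = 0, a_3 = 4, a_4 = 1, a_5 = 0, a_6 = 3, a_7 = 6, a_8 = 0.
Since (a_7, a_8) = (a_1, a_2) = (6, 0) (two consecutive terms determine the rest), the sequence is periodic with period 6.
(1193 - 1) mod 6 = 4, so a_{1193} = a_5 = 0.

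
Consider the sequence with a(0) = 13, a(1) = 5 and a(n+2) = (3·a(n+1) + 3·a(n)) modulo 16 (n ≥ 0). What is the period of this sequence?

Computing terms: a(0) = 13; a(1) = 5; a(2) = 6; a(3) = 1; a(4) = 5; a(5) = 2; a(6) = 5; a(7) = 5; a(8) = 14; a(9) = 9; a(10) = 5; a(11) = 10; a(12) = 13; a(13) = 5.
The sequence repeats with period 12.

12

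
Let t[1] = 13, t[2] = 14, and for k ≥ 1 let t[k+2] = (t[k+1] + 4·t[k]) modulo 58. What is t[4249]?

4

We have t[1] = 13,  t[2] = 14,  t[3] = 8,  t[4] = 6,  t[5] = 38,  t[6] = 4,  t[7] = 40,  t[8] = 56,  t[9] = 42,  t[10] = 34,  t[11] = 28,  t[12] = 48,  t[13] = 44,  t[14] = 4,  t[15] = 6,  t[16] = 22,  t[17] = 46,  t[18] = 18,  t[19] = 28,  t[20] = 42,  t[21] = 38,  t[22] = 32,  t[23] = 10,  t[24] = 22,  t[25] = 4,  t[26] = 34,  t[27] = 50,  t[28] = 12,  t[29] = 38,  t[30] = 28,  t[31] = 6,  t[32] = 2,  t[33] = 26,  t[34] = 34,  t[35] = 22,  t[36] = 42,  t[37] = 14,  t[38] = 8.
Since (t[37], t[38]) = (t[2], t[3]) = (14, 8) (two consecutive terms determine the rest), the sequence is eventually periodic: after a pre-period of length 1 it cycles with period 35.
For k ≥ 2, t[k] depends only on (k - 2) mod 35. (4249 - 2) mod 35 = 12, so t[4249] = t[14] = 4.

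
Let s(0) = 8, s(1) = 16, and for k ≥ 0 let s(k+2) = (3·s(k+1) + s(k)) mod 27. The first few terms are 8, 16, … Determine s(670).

Computing terms: s(0) = 8; s(1) = 16; s(2) = 2; s(3) = 22; s(4) = 14; s(5) = 10; s(6) = 17; s(7) = 7; s(8) = 11; s(9) = 13; s(10) = 23; s(11) = 1; s(12) = 26; s(13) = 25; s(14) = 20; s(15) = 4; s(16) = 5; s(17) = 19; s(18) = 8; s(19) = 16.
Since (s(18), s(19)) = (s(0), s(1)) = (8, 16) (two consecutive terms determine the rest), the sequence is periodic with period 18.
(670 - 0) mod 18 = 4, so s(670) = s(4) = 14.

14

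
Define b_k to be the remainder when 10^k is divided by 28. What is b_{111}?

Computing terms: b_0 = 1,  b_1 = 10,  b_2 = 16,  b_3 = 20,  b_4 = 4,  b_5 = 12,  b_6 = 8,  b_7 = 24,  b_8 = 16.
Since b_8 = b_2 = 16, the sequence is eventually periodic: after a pre-period of length 2 it cycles with period 6.
For k ≥ 2, b_k depends only on (k - 2) mod 6. (111 - 2) mod 6 = 1, so b_{111} = b_3 = 20.

20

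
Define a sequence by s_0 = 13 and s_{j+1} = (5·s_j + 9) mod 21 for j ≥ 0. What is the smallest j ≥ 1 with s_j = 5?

5

We have s_0 = 13; s_1 = 11; s_2 = 1; s_3 = 14; s_4 = 16; s_5 = 5; s_6 = 13.
The sequence repeats with period 6.
The value 5 first appears (with j ≥ 1) at s_5.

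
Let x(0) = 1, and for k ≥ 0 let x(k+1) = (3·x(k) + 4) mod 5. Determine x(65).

Listing terms: x(0) = 1,  x(1) = 2,  x(2) = 0,  x(3) = 4,  x(4) = 1.
The sequence repeats with period 4.
(65 - 0) mod 4 = 1, so x(65) = x(1) = 2.

2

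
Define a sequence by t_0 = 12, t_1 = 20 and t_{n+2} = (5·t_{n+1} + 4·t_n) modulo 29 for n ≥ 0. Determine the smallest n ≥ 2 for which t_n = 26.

Listing terms: t_0 = 12; t_1 = 20; t_2 = 3; t_3 = 8; t_4 = 23; t_5 = 2; t_6 = 15; t_7 = 25; t_8 = 11; t_9 = 10; t_{10} = 7; t_{11} = 17; t_{12} = 26; t_{13} = 24; t_{14} = 21; t_{15} = 27; t_{16} = 16; t_{17} = 14; t_{18} = 18; t_{19} = 1; t_{20} = 19; t_{21} = 12; t_{22} = 20.
Since (t_{21}, t_{22}) = (t_0, t_1) = (12, 20) (two consecutive terms determine the rest), the sequence is periodic with period 21.
The value 26 first appears (with n ≥ 2) at t_{12}.

12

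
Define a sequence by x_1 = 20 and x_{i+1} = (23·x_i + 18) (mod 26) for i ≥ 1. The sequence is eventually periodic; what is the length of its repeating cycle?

6

We have x_1 = 20,  x_2 = 10,  x_3 = 14,  x_4 = 2,  x_5 = 12,  x_6 = 8,  x_7 = 20.
Since x_7 = x_1 = 20, the sequence is periodic with period 6.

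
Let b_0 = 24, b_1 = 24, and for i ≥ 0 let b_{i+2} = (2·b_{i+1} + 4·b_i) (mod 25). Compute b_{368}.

b_0 = 24,  b_1 = 24,  b_2 = 19,  b_3 = 9,  b_4 = 19,  b_5 = 24,  b_6 = 24.
Since (b_5, b_6) = (b_0, b_1) = (24, 24) (two consecutive terms determine the rest), the sequence is periodic with period 5.
So b_{368} = b_{0 + ((368-0) mod 5)} = b_3 = 9.

9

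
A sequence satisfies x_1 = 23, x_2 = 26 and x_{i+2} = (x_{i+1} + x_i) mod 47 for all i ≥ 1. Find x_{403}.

45

Computing terms: x_1 = 23; x_2 = 26; x_3 = 2; x_4 = 28; x_5 = 30; x_6 = 11; x_7 = 41; x_8 = 5; x_9 = 46; x_{10} = 4; x_{11} = 3; x_{12} = 7; x_{13} = 10; x_{14} = 17; x_{15} = 27; x_{16} = 44; x_{17} = 24; x_{18} = 21; x_{19} = 45; x_{20} = 19; x_{21} = 17; x_{22} = 36; x_{23} = 6; x_{24} = 42; x_{25} = 1; x_{26} = 43; x_{27} = 44; x_{28} = 40; x_{29} = 37; x_{30} = 30; x_{31} = 20; x_{32} = 3; x_{33} = 23; x_{34} = 26.
The sequence repeats with period 32.
(403 - 1) mod 32 = 18, so x_{403} = x_{19} = 45.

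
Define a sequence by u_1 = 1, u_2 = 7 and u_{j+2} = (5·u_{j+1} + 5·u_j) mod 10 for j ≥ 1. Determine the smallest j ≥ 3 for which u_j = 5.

We have u_1 = 1, u_2 = 7, u_3 = 0, u_4 = 5, u_5 = 5, u_6 = 0, u_7 = 5.
Since (u_6, u_7) = (u_3, u_4) = (0, 5) (two consecutive terms determine the rest), the sequence is eventually periodic: after a pre-period of length 2 it cycles with period 3.
The value 5 first appears (with j ≥ 3) at u_4.

4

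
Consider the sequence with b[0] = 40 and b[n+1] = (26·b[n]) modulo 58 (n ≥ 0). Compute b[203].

Computing terms: b[0] = 40; b[1] = 54; b[2] = 12; b[3] = 22; b[4] = 50; b[5] = 24; b[6] = 44; b[7] = 42; b[8] = 48; b[9] = 30; b[10] = 26; b[11] = 38; b[12] = 2; b[13] = 52; b[14] = 18; b[15] = 4; b[16] = 46; b[17] = 36; b[18] = 8; b[19] = 34; b[20] = 14; b[21] = 16; b[22] = 10; b[23] = 28; b[24] = 32; b[25] = 20; b[26] = 56; b[27] = 6; b[28] = 40.
Since b[28] = b[0] = 40, the sequence is periodic with period 28.
So b[203] = b[0 + ((203-0) mod 28)] = b[7] = 42.

42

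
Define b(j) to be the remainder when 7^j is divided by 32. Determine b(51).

Listing terms: b(0) = 1; b(1) = 7; b(2) = 17; b(3) = 23; b(4) = 1.
The sequence repeats with period 4.
(51 - 0) mod 4 = 3, so b(51) = b(3) = 23.

23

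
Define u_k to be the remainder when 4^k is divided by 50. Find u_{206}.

u_1 = 4, u_2 = 16, u_3 = 14, u_4 = 6, u_5 = 24, u_6 = 46, u_7 = 34, u_8 = 36, u_9 = 44, u_{10} = 26, u_{11} = 4.
The sequence repeats with period 10.
(206 - 1) mod 10 = 5, so u_{206} = u_6 = 46.

46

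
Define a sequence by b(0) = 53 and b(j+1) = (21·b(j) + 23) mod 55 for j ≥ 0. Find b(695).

3

Computing terms: b(0) = 53, b(1) = 36, b(2) = 9, b(3) = 47, b(4) = 20, b(5) = 3, b(6) = 31, b(7) = 14, b(8) = 42, b(9) = 25, b(10) = 53.
The sequence repeats with period 10.
(695 - 0) mod 10 = 5, so b(695) = b(5) = 3.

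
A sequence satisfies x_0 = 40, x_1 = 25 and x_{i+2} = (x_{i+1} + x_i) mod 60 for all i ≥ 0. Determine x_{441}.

10

We have x_0 = 40; x_1 = 25; x_2 = 5; x_3 = 30; x_4 = 35; x_5 = 5; x_6 = 40; x_7 = 45; x_8 = 25; x_9 = 10; x_{10} = 35; x_{11} = 45; x_{12} = 20; x_{13} = 5; x_{14} = 25; x_{15} = 30; x_{16} = 55; x_{17} = 25; x_{18} = 20; x_{19} = 45; x_{20} = 5; x_{21} = 50; x_{22} = 55; x_{23} = 45; x_{24} = 40; x_{25} = 25.
Since (x_{24}, x_{25}) = (x_0, x_1) = (40, 25) (two consecutive terms determine the rest), the sequence is periodic with period 24.
So x_{441} = x_{0 + ((441-0) mod 24)} = x_9 = 10.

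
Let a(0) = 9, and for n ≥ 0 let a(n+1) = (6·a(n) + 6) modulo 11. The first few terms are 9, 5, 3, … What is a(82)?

Computing terms: a(0) = 9, a(1) = 5, a(2) = 3, a(3) = 2, a(4) = 7, a(5) = 4, a(6) = 8, a(7) = 10, a(8) = 0, a(9) = 6, a(10) = 9.
Since a(10) = a(0) = 9, the sequence is periodic with period 10.
(82 - 0) mod 10 = 2, so a(82) = a(2) = 3.

3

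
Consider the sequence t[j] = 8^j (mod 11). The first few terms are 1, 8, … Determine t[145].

We have t[0] = 1; t[1] = 8; t[2] = 9; t[3] = 6; t[4] = 4; t[5] = 10; t[6] = 3; t[7] = 2; t[8] = 5; t[9] = 7; t[10] = 1.
The sequence repeats with period 10.
(145 - 0) mod 10 = 5, so t[145] = t[5] = 10.

10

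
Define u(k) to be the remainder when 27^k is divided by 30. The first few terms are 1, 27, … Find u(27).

Computing terms: u(0) = 1,  u(1) = 27,  u(2) = 9,  u(3) = 3,  u(4) = 21,  u(5) = 27.
Since u(5) = u(1) = 27, the sequence is eventually periodic: after a pre-period of length 1 it cycles with period 4.
For k ≥ 1, u(k) depends only on (k - 1) mod 4. (27 - 1) mod 4 = 2, so u(27) = u(3) = 3.

3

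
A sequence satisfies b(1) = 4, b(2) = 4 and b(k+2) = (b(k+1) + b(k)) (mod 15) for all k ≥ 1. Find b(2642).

4

Listing terms: b(1) = 4; b(2) = 4; b(3) = 8; b(4) = 12; b(5) = 5; b(6) = 2; b(7) = 7; b(8) = 9; b(9) = 1; b(10) = 10; b(11) = 11; b(12) = 6; b(13) = 2; b(14) = 8; b(15) = 10; b(16) = 3; b(17) = 13; b(18) = 1; b(19) = 14; b(20) = 0; b(21) = 14; b(22) = 14; b(23) = 13; b(24) = 12; b(25) = 10; b(26) = 7; b(27) = 2; b(28) = 9; b(29) = 11; b(30) = 5; b(31) = 1; b(32) = 6; b(33) = 7; b(34) = 13; b(35) = 5; b(36) = 3; b(37) = 8; b(38) = 11; b(39) = 4; b(40) = 0; b(41) = 4; b(42) = 4.
The sequence repeats with period 40.
(2642 - 1) mod 40 = 1, so b(2642) = b(2) = 4.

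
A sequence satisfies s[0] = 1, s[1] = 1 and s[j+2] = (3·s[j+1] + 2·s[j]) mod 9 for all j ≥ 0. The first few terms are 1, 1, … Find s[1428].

1

Listing terms: s[0] = 1; s[1] = 1; s[2] = 5; s[3] = 8; s[4] = 7; s[5] = 1; s[6] = 8; s[7] = 8; s[8] = 4; s[9] = 1; s[10] = 2; s[11] = 8; s[12] = 1; s[13] = 1.
The sequence repeats with period 12.
(1428 - 0) mod 12 = 0, so s[1428] = s[0] = 1.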